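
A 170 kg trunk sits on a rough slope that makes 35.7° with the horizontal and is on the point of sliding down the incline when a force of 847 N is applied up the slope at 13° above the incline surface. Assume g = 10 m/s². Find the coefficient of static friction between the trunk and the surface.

On the verge of sliding down the incline, friction is at its maximum μN and acts up the slope.
Perpendicular to incline: N = W cos 35.7° − P sin 13° = 1381 − 190.5 = 1190 N.
Along incline: P cos 13° + μN = W sin 35.7° → μ = (W sin 35.7° − P cos 13°) / N = 0.1401.

μ ≈ 0.140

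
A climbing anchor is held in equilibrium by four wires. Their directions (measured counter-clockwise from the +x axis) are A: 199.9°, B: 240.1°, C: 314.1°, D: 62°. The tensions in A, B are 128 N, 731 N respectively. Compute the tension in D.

T_D ≈ 861 N

Resolve: ΣF_x = 128 cos 199.9° + 731 cos 240.1° + T_C cos 314.1° + T_D cos 62° = 0.
        ΣF_y = 128 sin 199.9° + 731 sin 240.1° + T_C sin 314.1° + T_D sin 62° = 0.
The known terms sum to (-484.8, -677.3) N, so 0.6959 T_C + 0.4695 T_D = 484.8 and -0.7181 T_C + 0.8829 T_D = 677.3.
Solving simultaneously: T_C = 115.6 N, T_D = 861.1 N.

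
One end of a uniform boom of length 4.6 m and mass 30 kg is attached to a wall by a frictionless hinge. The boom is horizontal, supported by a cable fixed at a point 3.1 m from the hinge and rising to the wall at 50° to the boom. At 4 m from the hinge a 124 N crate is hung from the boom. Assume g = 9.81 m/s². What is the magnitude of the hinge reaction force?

|H| ≈ 320 N

Take torques about the hinge: T sin 50° · 3.1 = 30×9.81×2.3 + 124×4 = 1172.9 N·m.
So T = 1172.9 / (0.7660 × 3.1) = 493.9 N.
ΣF_x = 0: H_x = T cos 50° = 317.47 N.
ΣF_y = 0: H_y = (30×9.81 + 124) − T sin 50° = 418.3 − 378.35 = 39.948 N.
|H| = √(H_x² + H_y²) = √((317.47)² + (39.948)²) = 319.98 N.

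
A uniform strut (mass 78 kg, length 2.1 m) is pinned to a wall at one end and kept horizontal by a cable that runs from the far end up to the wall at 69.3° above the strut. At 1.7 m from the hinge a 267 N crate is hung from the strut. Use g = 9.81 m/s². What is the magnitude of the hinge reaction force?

Take torques about the hinge: T sin 69.3° · 2.1 = 78×9.81×1.05 + 267×1.7 = 1257.3 N·m.
So T = 1257.3 / (0.9354 × 2.1) = 640.05 N.
ΣF_x = 0: H_x = T cos 69.3° = 226.24 N.
ΣF_y = 0: H_y = (78×9.81 + 267) − T sin 69.3° = 1032.2 − 598.73 = 433.45 N.
|H| = √(H_x² + H_y²) = √((226.24)² + (433.45)²) = 488.94 N.

|H| ≈ 489 N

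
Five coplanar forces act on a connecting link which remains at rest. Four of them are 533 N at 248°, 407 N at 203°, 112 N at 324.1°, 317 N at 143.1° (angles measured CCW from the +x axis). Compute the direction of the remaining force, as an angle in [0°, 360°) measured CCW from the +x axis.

θ ≈ 35.6°

Sum the known components: ΣF_x = -737.1 N, ΣF_y = -528.6 N.
For equilibrium the remaining force must supply (−ΣF_x, −ΣF_y) = (737.1, 528.6) N.
Magnitude = √((737.1)² + (528.6)²) = 907 N; direction = atan2(528.6, 737.1) = 35.6°.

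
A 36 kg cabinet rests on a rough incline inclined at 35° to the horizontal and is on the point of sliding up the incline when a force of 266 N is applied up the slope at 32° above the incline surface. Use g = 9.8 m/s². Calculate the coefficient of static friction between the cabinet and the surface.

μ ≈ 0.157

On the verge of sliding up the incline, friction is at its maximum μN and acts down the slope.
Perpendicular to incline: N = W cos 35° − P sin 32° = 289 − 141 = 148 N.
Along incline: P cos 32° − μN = W sin 35° → μ = −(W sin 35° − P cos 32°) / N = 0.1569.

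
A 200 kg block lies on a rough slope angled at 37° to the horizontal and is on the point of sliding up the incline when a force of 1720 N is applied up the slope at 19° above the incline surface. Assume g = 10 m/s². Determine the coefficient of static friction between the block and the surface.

μ ≈ 0.407

On the verge of sliding up the incline, friction is at its maximum μN and acts down the slope.
Perpendicular to incline: N = W cos 37° − P sin 19° = 1597 − 560 = 1037 N.
Along incline: P cos 19° − μN = W sin 37° → μ = −(W sin 37° − P cos 19°) / N = 0.4075.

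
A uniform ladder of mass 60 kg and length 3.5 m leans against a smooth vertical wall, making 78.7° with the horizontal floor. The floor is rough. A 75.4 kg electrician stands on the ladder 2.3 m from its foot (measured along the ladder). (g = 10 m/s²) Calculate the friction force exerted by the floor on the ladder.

Torques about the foot: N_wall · 3.5 sin 78.7° = 60×10×1.75 cos 78.7° + 75.4×10×2.3 cos 78.7° → N_wall = 158.95 N.
ΣF_x = 0: f_floor = N_wall = 158.95 N.

f ≈ 159 N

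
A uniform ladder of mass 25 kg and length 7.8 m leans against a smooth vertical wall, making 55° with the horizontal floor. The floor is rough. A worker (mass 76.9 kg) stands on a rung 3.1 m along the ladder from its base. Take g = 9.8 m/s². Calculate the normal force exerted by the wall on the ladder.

N_wall ≈ 295 N

Torques about the foot: N_wall · 7.8 sin 55° = 25×9.8×3.9 cos 55° + 76.9×9.8×3.1 cos 55° → N_wall = 295.5 N.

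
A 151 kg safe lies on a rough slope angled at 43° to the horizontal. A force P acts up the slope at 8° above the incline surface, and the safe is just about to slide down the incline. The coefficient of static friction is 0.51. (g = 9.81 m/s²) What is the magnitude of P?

P ≈ 498 N

On the verge of sliding down the incline, friction equals μN and acts up the slope.
Perpendicular: N + P sin 8° = W cos 43° = 1083 N.
Along incline: P cos 8° + μN = W sin 43° with W sin 43° = 1010 N.
Solving the pair for P and N: P = 497.9 N, N = 1014 N (and f = μN = 517.2 N).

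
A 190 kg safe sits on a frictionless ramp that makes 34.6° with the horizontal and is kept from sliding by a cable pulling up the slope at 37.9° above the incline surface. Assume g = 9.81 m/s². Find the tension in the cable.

T ≈ 1340 N

Take axes along and perpendicular to the incline. Weight components: W sin 34.6° = 1058 N down-slope, W cos 34.6° = 1534 N into the surface.
Along incline: T cos 37.9° = W sin 34.6° → T = 1341 N.
Perpendicular: N = W cos 34.6° − T sin 37.9° = 710.3 N.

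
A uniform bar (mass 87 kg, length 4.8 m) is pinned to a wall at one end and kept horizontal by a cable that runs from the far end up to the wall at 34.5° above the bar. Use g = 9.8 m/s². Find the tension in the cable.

Take torques about the hinge: T sin 34.5° · 4.8 = 87×9.8×2.4 = 2046.2 N·m.
So T = 2046.2 / (0.5664 × 4.8) = 752.64 N.

T ≈ 753 N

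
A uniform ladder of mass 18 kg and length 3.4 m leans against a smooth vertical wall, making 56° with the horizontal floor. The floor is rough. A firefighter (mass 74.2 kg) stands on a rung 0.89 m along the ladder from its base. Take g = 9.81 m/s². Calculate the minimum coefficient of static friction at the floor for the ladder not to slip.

μ_min ≈ 0.208

ΣF_y = 0: N_floor = 18×9.81 + 74.2×9.81 = 904.48 N.
Torques about the foot: N_wall · 3.4 sin 56° = 18×9.81×1.7 cos 56° + 74.2×9.81×0.89 cos 56° → N_wall = 188.07 N.
ΣF_x = 0: f_floor = N_wall = 188.07 N.
μ_min = f_floor / N_floor = 188.07 / 904.48 = 0.2079.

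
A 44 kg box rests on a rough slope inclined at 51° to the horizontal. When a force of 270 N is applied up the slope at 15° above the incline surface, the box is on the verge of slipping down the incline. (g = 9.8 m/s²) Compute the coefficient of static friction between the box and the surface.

μ ≈ 0.369

On the verge of sliding down the incline, friction is at its maximum μN and acts up the slope.
Perpendicular to incline: N = W cos 51° − P sin 15° = 271.4 − 69.88 = 201.5 N.
Along incline: P cos 15° + μN = W sin 51° → μ = (W sin 51° − P cos 15°) / N = 0.3688.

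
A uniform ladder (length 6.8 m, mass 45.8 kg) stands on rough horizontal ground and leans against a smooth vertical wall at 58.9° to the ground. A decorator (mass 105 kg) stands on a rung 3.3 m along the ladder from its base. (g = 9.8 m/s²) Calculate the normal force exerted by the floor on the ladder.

N_floor ≈ 1480 N

ΣF_y = 0: N_floor = 45.8×9.8 + 105×9.8 = 1477.8 N.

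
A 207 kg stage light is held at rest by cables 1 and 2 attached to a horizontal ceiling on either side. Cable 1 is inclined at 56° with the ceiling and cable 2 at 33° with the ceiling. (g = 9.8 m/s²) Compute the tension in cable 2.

Weight W = 207 × 9.8 = 2029 N acts straight down.
Horizontal: T_1 cos 56° = T_2 cos 33°  →  T_1 = 1.5 T_2.
Vertical: T_1 sin 56° + T_2 sin 33° = 2029.
Substituting the horizontal relation into the vertical equation gives 1.788 T_2 = 2029, so T_2 = 1135 N.

T_2 ≈ 1130 N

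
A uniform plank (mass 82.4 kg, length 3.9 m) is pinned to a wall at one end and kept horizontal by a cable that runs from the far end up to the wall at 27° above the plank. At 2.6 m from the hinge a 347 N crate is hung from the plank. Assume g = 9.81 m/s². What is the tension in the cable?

T ≈ 1400 N

Take torques about the hinge: T sin 27° · 3.9 = 82.4×9.81×1.95 + 347×2.6 = 2478.5 N·m.
So T = 2478.5 / (0.4540 × 3.9) = 1399.8 N.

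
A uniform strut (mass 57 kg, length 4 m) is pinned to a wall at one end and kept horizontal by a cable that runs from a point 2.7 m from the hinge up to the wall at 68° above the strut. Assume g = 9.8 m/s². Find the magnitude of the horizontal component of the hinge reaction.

H_x ≈ 167 N

Take torques about the hinge: T sin 68° · 2.7 = 57×9.8×2 = 1117.2 N·m.
So T = 1117.2 / (0.9272 × 2.7) = 446.27 N.
ΣF_x = 0: H_x = T cos 68° = 167.18 N.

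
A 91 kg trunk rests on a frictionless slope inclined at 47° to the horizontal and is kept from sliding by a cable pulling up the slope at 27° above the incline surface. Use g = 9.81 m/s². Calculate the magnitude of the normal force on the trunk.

N ≈ 276 N

Take axes along and perpendicular to the incline. Weight components: W sin 47° = 652.9 N down-slope, W cos 47° = 608.8 N into the surface.
Along incline: T cos 27° = W sin 47° → T = 732.8 N.
Perpendicular: N = W cos 47° − T sin 27° = 276.2 N.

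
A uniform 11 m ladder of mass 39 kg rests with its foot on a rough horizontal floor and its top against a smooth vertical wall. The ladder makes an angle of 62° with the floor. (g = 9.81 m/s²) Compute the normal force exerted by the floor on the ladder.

ΣF_y = 0: N_floor = 39×9.81 = 382.59 N.

N_floor ≈ 383 N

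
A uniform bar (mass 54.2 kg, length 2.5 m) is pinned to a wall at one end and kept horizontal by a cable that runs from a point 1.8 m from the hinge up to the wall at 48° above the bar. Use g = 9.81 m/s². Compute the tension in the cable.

T ≈ 497 N

Take torques about the hinge: T sin 48° · 1.8 = 54.2×9.81×1.25 = 664.63 N·m.
So T = 664.63 / (0.7431 × 1.8) = 496.86 N.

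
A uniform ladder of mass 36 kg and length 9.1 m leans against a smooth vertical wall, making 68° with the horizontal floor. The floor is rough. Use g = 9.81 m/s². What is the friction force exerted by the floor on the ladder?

Torques about the foot: N_wall · 9.1 sin 68° = 36×9.81×4.55 cos 68° → N_wall = 71.343 N.
ΣF_x = 0: f_floor = N_wall = 71.343 N.

f ≈ 71.3 N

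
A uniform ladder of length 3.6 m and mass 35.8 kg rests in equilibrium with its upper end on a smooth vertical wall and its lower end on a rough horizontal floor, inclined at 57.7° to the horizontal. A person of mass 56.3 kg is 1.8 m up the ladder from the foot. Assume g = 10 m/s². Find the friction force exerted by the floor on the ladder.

f ≈ 291 N

Torques about the foot: N_wall · 3.6 sin 57.7° = 35.8×10×1.8 cos 57.7° + 56.3×10×1.8 cos 57.7° → N_wall = 291.12 N.
ΣF_x = 0: f_floor = N_wall = 291.12 N.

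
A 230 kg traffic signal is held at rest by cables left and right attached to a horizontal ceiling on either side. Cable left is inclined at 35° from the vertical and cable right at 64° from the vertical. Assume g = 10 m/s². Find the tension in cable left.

T_left ≈ 2090 N

Angles from the horizontal: cable left is 90° − 35° = 55°, cable right is 90° − 64° = 26°.
Weight W = 230 × 10 = 2300 N acts straight down.
Horizontal: T_left cos 55° = T_right cos 26°  →  T_right = 0.6382 T_left.
Vertical: T_left sin 55° + T_right sin 26° = 2300.
Substituting the horizontal relation into the vertical equation gives 1.099 T_left = 2300, so T_left = 2093 N.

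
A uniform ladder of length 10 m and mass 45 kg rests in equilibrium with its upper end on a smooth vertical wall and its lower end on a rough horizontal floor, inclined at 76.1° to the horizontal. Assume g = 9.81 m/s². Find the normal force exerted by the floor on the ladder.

ΣF_y = 0: N_floor = 45×9.81 = 441.45 N.

N_floor ≈ 441 N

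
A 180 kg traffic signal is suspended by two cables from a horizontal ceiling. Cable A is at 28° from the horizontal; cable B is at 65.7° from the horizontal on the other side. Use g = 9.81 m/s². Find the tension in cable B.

T_B ≈ 1560 N

Weight W = 180 × 9.81 = 1766 N acts straight down.
Horizontal: T_A cos 28° = T_B cos 65.7°  →  T_A = 0.4661 T_B.
Vertical: T_A sin 28° + T_B sin 65.7° = 1766.
Substituting the horizontal relation into the vertical equation gives 1.13 T_B = 1766, so T_B = 1562 N.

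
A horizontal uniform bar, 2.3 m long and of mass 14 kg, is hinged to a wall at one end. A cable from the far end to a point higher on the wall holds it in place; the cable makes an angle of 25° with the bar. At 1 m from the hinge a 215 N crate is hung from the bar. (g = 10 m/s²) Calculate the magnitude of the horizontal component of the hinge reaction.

H_x ≈ 351 N

Take torques about the hinge: T sin 25° · 2.3 = 14×10×1.15 + 215×1 = 376 N·m.
So T = 376 / (0.4226 × 2.3) = 386.82 N.
ΣF_x = 0: H_x = T cos 25° = 350.58 N.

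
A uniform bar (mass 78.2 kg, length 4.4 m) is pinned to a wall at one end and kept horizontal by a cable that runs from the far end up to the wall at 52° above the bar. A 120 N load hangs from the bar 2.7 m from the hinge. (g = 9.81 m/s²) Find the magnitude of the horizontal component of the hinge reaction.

H_x ≈ 357 N

Take torques about the hinge: T sin 52° · 4.4 = 78.2×9.81×2.2 + 120×2.7 = 2011.7 N·m.
So T = 2011.7 / (0.7880 × 4.4) = 580.2 N.
ΣF_x = 0: H_x = T cos 52° = 357.21 N.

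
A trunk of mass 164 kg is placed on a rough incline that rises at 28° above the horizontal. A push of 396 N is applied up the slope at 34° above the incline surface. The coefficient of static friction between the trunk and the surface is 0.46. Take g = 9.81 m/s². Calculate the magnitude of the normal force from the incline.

Axes along / perpendicular to the incline. W sin 28° = 755.3 N down-slope; W cos 28° = 1421 N into the surface.
Perpendicular: N = W cos 28° − P sin 34° = 1421 − 221.4 = 1199 N.
Along incline: P cos 34° + f = W sin 28° (friction acts up-slope) → f = 755.3 − 328.3 = 427 N.
|f| = 427 N ≤ μN = 551.6 N, so the trunk is indeed static.

N ≈ 1200 N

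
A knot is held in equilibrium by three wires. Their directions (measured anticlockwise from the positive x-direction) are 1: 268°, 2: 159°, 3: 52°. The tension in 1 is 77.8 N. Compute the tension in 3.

T_3 ≈ 76.9 N

Resolve: ΣF_x = 77.8 cos 268° + T_2 cos 159° + T_3 cos 52° = 0.
        ΣF_y = 77.8 sin 268° + T_2 sin 159° + T_3 sin 52° = 0.
The known terms sum to (-2.715, -77.75) N, so -0.9336 T_2 + 0.6157 T_3 = 2.715 and 0.3584 T_2 + 0.7880 T_3 = 77.75.
Solving simultaneously: T_2 = 47.82 N, T_3 = 76.92 N.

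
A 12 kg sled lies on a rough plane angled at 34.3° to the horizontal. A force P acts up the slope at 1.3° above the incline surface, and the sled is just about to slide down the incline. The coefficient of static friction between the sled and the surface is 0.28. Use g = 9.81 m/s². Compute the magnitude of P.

On the verge of sliding down the incline, friction equals μN and acts up the slope.
Perpendicular: N + P sin 1.3° = W cos 34.3° = 97.25 N.
Along incline: P cos 1.3° + μN = W sin 34.3° with W sin 34.3° = 66.34 N.
Solving the pair for P and N: P = 39.37 N, N = 96.36 N (and f = μN = 26.98 N).

P ≈ 39.4 N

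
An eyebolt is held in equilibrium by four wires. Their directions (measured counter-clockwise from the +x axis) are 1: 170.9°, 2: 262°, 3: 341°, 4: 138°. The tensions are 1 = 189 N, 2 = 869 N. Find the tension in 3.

T_3 ≈ 2110 N

Resolve: ΣF_x = 189 cos 170.9° + 869 cos 262° + T_3 cos 341° + T_4 cos 138° = 0.
        ΣF_y = 189 sin 170.9° + 869 sin 262° + T_3 sin 341° + T_4 sin 138° = 0.
The known terms sum to (-307.6, -830.7) N, so 0.9455 T_3 − 0.7431 T_4 = 307.6 and -0.3256 T_3 + 0.6691 T_4 = 830.7.
Solving simultaneously: T_3 = 2107 N, T_4 = 2266 N.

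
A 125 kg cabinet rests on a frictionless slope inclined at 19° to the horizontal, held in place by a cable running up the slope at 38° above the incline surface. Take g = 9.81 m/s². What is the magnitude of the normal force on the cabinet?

N ≈ 848 N

Take axes along and perpendicular to the incline. Weight components: W sin 19° = 399.2 N down-slope, W cos 19° = 1159 N into the surface.
Along incline: T cos 38° = W sin 19° → T = 506.6 N.
Perpendicular: N = W cos 19° − T sin 38° = 847.5 N.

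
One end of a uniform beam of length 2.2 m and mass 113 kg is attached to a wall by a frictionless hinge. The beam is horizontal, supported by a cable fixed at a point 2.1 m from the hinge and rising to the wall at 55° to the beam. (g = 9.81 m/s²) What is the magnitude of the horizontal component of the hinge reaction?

Take torques about the hinge: T sin 55° · 2.1 = 113×9.81×1.1 = 1219.4 N·m.
So T = 1219.4 / (0.8192 × 2.1) = 708.85 N.
ΣF_x = 0: H_x = T cos 55° = 406.58 N.

H_x ≈ 407 N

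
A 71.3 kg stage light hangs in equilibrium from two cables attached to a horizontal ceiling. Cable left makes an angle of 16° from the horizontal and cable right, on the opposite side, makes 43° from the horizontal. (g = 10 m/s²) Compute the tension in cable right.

Weight W = 71.3 × 10 = 713 N acts straight down.
Horizontal: T_left cos 16° = T_right cos 43°  →  T_left = 0.7608 T_right.
Vertical: T_left sin 16° + T_right sin 43° = 713.
Substituting the horizontal relation into the vertical equation gives 0.8917 T_right = 713, so T_right = 799.6 N.

T_right ≈ 800 N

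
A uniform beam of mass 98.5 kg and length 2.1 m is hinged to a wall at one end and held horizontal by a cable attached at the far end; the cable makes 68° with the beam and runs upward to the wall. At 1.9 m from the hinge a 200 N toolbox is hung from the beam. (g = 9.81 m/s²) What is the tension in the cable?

Take torques about the hinge: T sin 68° · 2.1 = 98.5×9.81×1.05 + 200×1.9 = 1394.6 N·m.
So T = 1394.6 / (0.9272 × 2.1) = 716.25 N.

T ≈ 716 N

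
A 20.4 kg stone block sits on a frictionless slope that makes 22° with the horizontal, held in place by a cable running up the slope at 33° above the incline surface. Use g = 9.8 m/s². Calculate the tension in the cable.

T ≈ 89.3 N

Take axes along and perpendicular to the incline. Weight components: W sin 22° = 74.89 N down-slope, W cos 22° = 185.4 N into the surface.
Along incline: T cos 33° = W sin 22° → T = 89.3 N.
Perpendicular: N = W cos 22° − T sin 33° = 136.7 N.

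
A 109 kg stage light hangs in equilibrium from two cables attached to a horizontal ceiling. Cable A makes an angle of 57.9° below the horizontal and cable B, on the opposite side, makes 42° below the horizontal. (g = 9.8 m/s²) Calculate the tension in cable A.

T_A ≈ 806 N

Weight W = 109 × 9.8 = 1068 N acts straight down.
Horizontal: T_A cos 57.9° = T_B cos 42°  →  T_B = 0.7151 T_A.
Vertical: T_A sin 57.9° + T_B sin 42° = 1068.
Substituting the horizontal relation into the vertical equation gives 1.326 T_A = 1068, so T_A = 805.8 N.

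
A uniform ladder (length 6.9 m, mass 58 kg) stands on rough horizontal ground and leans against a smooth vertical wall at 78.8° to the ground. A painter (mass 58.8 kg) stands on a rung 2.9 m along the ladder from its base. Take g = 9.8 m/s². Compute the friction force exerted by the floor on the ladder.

Torques about the foot: N_wall · 6.9 sin 78.8° = 58×9.8×3.45 cos 78.8° + 58.8×9.8×2.9 cos 78.8° → N_wall = 104.23 N.
ΣF_x = 0: f_floor = N_wall = 104.23 N.

f ≈ 104 N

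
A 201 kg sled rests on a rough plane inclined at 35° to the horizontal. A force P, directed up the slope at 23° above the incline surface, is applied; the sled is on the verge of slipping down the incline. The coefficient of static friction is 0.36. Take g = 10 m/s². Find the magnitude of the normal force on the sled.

On the verge of sliding down the incline, friction equals μN and acts up the slope.
Perpendicular: N + P sin 23° = W cos 35° = 1646 N.
Along incline: P cos 23° + μN = W sin 35° with W sin 35° = 1153 N.
Solving the pair for P and N: P = 718.3 N, N = 1366 N (and f = μN = 491.7 N).

N ≈ 1370 N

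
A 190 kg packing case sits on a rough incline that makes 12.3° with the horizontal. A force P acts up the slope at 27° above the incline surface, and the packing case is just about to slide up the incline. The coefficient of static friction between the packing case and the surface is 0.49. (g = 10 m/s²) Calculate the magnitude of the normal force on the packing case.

N ≈ 1320 N

On the verge of sliding up the incline, friction equals μN and acts down the slope.
Perpendicular: N + P sin 27° = W cos 12.3° = 1856 N.
Along incline: P cos 27° = W sin 12.3° + μN  with W sin 12.3° = 404.8 N.
Solving the pair for P and N: P = 1180 N, N = 1320 N (and f = μN = 647 N).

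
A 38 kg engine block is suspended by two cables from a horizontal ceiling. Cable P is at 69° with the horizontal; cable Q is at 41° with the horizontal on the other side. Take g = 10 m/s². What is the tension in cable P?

Weight W = 38 × 10 = 380 N acts straight down.
Horizontal: T_P cos 69° = T_Q cos 41°  →  T_Q = 0.4748 T_P.
Vertical: T_P sin 69° + T_Q sin 41° = 380.
Substituting the horizontal relation into the vertical equation gives 1.245 T_P = 380, so T_P = 305.2 N.

T_P ≈ 305 N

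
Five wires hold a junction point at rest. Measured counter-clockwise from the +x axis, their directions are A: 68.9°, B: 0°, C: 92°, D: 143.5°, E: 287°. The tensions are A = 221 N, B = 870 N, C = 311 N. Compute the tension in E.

T_E ≈ 1640 N

Resolve: ΣF_x = 221 cos 68.9° + 870 cos 0° + 311 cos 92° + T_D cos 143.5° + T_E cos 287° = 0.
        ΣF_y = 221 sin 68.9° + 870 sin 0° + 311 sin 92° + T_D sin 143.5° + T_E sin 287° = 0.
The known terms sum to (938.7, 517) N, so -0.8039 T_D + 0.2924 T_E = -938.7 and 0.5948 T_D − 0.9563 T_E = -517.
Solving simultaneously: T_D = 1763 N, T_E = 1637 N.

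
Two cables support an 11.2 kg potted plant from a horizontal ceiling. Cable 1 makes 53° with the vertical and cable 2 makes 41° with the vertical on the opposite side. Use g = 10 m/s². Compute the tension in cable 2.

T_2 ≈ 89.7 N

Angles from the horizontal: cable 1 is 90° − 53° = 37°, cable 2 is 90° − 41° = 49°.
Weight W = 11.2 × 10 = 112 N acts straight down.
Horizontal: T_1 cos 37° = T_2 cos 49°  →  T_1 = 0.8215 T_2.
Vertical: T_1 sin 37° + T_2 sin 49° = 112.
Substituting the horizontal relation into the vertical equation gives 1.249 T_2 = 112, so T_2 = 89.67 N.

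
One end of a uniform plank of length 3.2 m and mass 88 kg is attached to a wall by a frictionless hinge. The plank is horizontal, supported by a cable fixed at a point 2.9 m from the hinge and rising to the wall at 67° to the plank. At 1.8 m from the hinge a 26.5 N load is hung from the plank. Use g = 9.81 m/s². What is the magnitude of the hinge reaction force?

Take torques about the hinge: T sin 67° · 2.9 = 88×9.81×1.6 + 26.5×1.8 = 1428.9 N·m.
So T = 1428.9 / (0.9205 × 2.9) = 535.29 N.
ΣF_x = 0: H_x = T cos 67° = 209.16 N.
ΣF_y = 0: H_y = (88×9.81 + 26.5) − T sin 67° = 889.78 − 492.74 = 397.04 N.
|H| = √(H_x² + H_y²) = √((209.16)² + (397.04)²) = 448.76 N.

|H| ≈ 449 N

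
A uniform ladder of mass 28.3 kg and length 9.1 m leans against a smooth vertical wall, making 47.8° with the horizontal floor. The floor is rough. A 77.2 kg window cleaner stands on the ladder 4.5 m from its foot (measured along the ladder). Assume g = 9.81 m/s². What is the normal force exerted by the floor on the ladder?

N_floor ≈ 1030 N

ΣF_y = 0: N_floor = 28.3×9.81 + 77.2×9.81 = 1035 N.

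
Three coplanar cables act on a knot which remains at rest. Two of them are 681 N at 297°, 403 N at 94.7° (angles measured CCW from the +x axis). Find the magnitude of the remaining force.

Sum the known components: ΣF_x = 276.1 N, ΣF_y = -205.1 N.
For equilibrium the remaining force must supply (−ΣF_x, −ΣF_y) = (-276.1, 205.1) N.
Magnitude = √((-276.1)² + (205.1)²) = 344 N; direction = atan2(205.1, -276.1) = 143.4°.

F ≈ 344 N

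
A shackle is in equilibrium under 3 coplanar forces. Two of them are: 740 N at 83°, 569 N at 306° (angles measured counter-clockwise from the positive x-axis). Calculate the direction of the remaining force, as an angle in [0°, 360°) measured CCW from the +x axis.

Sum the known components: ΣF_x = 424.6 N, ΣF_y = 274.2 N.
For equilibrium the remaining force must supply (−ΣF_x, −ΣF_y) = (-424.6, -274.2) N.
Magnitude = √((-424.6)² + (-274.2)²) = 505.4 N; direction = atan2(-274.2, -424.6) = 212.8°.

θ ≈ 213°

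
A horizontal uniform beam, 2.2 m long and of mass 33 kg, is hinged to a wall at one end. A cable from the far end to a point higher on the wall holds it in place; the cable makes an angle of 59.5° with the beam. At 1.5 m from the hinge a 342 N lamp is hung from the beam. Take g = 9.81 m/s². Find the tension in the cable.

T ≈ 458 N

Take torques about the hinge: T sin 59.5° · 2.2 = 33×9.81×1.1 + 342×1.5 = 869.1 N·m.
So T = 869.1 / (0.8616 × 2.2) = 458.49 N.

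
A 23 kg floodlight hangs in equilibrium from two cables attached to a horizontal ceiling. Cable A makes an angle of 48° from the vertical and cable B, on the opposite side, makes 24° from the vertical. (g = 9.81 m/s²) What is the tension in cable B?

Angles from the horizontal: cable A is 90° − 48° = 42°, cable B is 90° − 24° = 66°.
Weight W = 23 × 9.81 = 225.6 N acts straight down.
Horizontal: T_A cos 42° = T_B cos 66°  →  T_A = 0.5473 T_B.
Vertical: T_A sin 42° + T_B sin 66° = 225.6.
Substituting the horizontal relation into the vertical equation gives 1.28 T_B = 225.6, so T_B = 176.3 N.

T_B ≈ 176 N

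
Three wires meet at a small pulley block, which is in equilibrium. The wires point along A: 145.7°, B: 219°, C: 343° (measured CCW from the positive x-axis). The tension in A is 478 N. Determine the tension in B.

Resolve: ΣF_x = 478 cos 145.7° + T_B cos 219° + T_C cos 343° = 0.
        ΣF_y = 478 sin 145.7° + T_B sin 219° + T_C sin 343° = 0.
The known terms sum to (-394.9, 269.4) N, so -0.7771 T_B + 0.9563 T_C = 394.9 and -0.6293 T_B − 0.2924 T_C = -269.4.
Solving simultaneously: T_B = 171.5 N, T_C = 552.3 N.

T_B ≈ 171 N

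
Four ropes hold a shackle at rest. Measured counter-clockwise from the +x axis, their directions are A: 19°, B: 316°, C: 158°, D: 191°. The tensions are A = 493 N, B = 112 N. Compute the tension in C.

Resolve: ΣF_x = 493 cos 19° + 112 cos 316° + T_C cos 158° + T_D cos 191° = 0.
        ΣF_y = 493 sin 19° + 112 sin 316° + T_C sin 158° + T_D sin 191° = 0.
The known terms sum to (546.7, 82.7) N, so -0.9272 T_C − 0.9816 T_D = -546.7 and 0.3746 T_C − 0.1908 T_D = -82.7.
Solving simultaneously: T_C = 42.47 N, T_D = 516.8 N.

T_C ≈ 42.5 N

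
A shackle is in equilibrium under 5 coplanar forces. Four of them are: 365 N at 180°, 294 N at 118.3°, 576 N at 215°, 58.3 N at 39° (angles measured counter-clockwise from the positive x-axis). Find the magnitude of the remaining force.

F ≈ 932 N

Sum the known components: ΣF_x = -930.9 N, ΣF_y = -34.83 N.
For equilibrium the remaining force must supply (−ΣF_x, −ΣF_y) = (930.9, 34.83) N.
Magnitude = √((930.9)² + (34.83)²) = 931.6 N; direction = atan2(34.83, 930.9) = 2.1°.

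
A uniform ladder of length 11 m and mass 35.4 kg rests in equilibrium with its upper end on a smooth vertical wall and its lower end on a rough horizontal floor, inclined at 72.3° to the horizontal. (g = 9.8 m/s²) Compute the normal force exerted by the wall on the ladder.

Torques about the foot: N_wall · 11 sin 72.3° = 35.4×9.8×5.5 cos 72.3° → N_wall = 55.358 N.

N_wall ≈ 55.4 N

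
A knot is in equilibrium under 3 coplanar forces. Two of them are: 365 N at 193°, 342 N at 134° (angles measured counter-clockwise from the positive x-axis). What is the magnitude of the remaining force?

F ≈ 615 N

Sum the known components: ΣF_x = -593.2 N, ΣF_y = 163.9 N.
For equilibrium the remaining force must supply (−ΣF_x, −ΣF_y) = (593.2, -163.9) N.
Magnitude = √((593.2)² + (-163.9)²) = 615.4 N; direction = atan2(-163.9, 593.2) = 344.6°.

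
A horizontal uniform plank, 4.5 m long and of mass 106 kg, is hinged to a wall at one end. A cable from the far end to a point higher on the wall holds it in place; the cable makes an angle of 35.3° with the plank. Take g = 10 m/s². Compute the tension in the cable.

Take torques about the hinge: T sin 35.3° · 4.5 = 106×10×2.25 = 2385 N·m.
So T = 2385 / (0.5779 × 4.5) = 917.18 N.

T ≈ 917 N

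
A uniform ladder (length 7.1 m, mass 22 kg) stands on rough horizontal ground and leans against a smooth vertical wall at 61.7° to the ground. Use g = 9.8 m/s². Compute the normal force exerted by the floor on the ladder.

N_floor ≈ 216 N

ΣF_y = 0: N_floor = 22×9.8 = 215.6 N.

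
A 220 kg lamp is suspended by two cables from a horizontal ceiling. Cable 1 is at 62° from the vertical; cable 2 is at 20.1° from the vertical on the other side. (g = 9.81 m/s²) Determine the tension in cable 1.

Angles from the horizontal: cable 1 is 90° − 62° = 28°, cable 2 is 90° − 20.1° = 69.9°.
Weight W = 220 × 9.81 = 2158 N acts straight down.
Horizontal: T_1 cos 28° = T_2 cos 69.9°  →  T_2 = 2.569 T_1.
Vertical: T_1 sin 28° + T_2 sin 69.9° = 2158.
Substituting the horizontal relation into the vertical equation gives 2.882 T_1 = 2158, so T_1 = 748.8 N.

T_1 ≈ 749 N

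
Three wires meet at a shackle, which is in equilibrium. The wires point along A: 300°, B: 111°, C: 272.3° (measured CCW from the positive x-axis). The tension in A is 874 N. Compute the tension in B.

Resolve: ΣF_x = 874 cos 300° + T_B cos 111° + T_C cos 272.3° = 0.
        ΣF_y = 874 sin 300° + T_B sin 111° + T_C sin 272.3° = 0.
The known terms sum to (437, -756.9) N, so -0.3584 T_B + 0.0401 T_C = -437 and 0.9336 T_B − 0.9992 T_C = 756.9.
Solving simultaneously: T_B = 1267 N, T_C = 426.4 N.

T_B ≈ 1270 N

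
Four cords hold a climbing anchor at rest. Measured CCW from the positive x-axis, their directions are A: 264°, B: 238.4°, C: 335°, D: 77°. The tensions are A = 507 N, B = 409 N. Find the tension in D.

Resolve: ΣF_x = 507 cos 264° + 409 cos 238.4° + T_C cos 335° + T_D cos 77° = 0.
        ΣF_y = 507 sin 264° + 409 sin 238.4° + T_C sin 335° + T_D sin 77° = 0.
The known terms sum to (-267.3, -852.6) N, so 0.9063 T_C + 0.2250 T_D = 267.3 and -0.4226 T_C + 0.9744 T_D = 852.6.
Solving simultaneously: T_C = 70.20 N, T_D = 905.5 N.

T_D ≈ 905 N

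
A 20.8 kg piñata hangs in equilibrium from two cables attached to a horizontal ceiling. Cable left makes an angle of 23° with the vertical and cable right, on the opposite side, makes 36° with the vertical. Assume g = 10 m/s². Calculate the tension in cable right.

Angles from the horizontal: cable left is 90° − 23° = 67°, cable right is 90° − 36° = 54°.
Weight W = 20.8 × 10 = 208 N acts straight down.
Horizontal: T_left cos 67° = T_right cos 54°  →  T_left = 1.504 T_right.
Vertical: T_left sin 67° + T_right sin 54° = 208.
Substituting the horizontal relation into the vertical equation gives 2.194 T_right = 208, so T_right = 94.81 N.

T_right ≈ 94.8 N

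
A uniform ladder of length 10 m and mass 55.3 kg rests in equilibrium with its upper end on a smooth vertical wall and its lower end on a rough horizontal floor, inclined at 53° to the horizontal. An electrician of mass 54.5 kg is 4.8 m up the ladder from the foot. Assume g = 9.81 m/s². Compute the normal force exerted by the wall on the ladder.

N_wall ≈ 398 N

Torques about the foot: N_wall · 10 sin 53° = 55.3×9.81×5 cos 53° + 54.5×9.81×4.8 cos 53° → N_wall = 397.78 N.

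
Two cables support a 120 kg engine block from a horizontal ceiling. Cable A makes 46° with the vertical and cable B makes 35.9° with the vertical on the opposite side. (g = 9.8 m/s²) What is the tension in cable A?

T_A ≈ 697 N

Angles from the horizontal: cable A is 90° − 46° = 44°, cable B is 90° − 35.9° = 54.1°.
Weight W = 120 × 9.8 = 1176 N acts straight down.
Horizontal: T_A cos 44° = T_B cos 54.1°  →  T_B = 1.227 T_A.
Vertical: T_A sin 44° + T_B sin 54.1° = 1176.
Substituting the horizontal relation into the vertical equation gives 1.688 T_A = 1176, so T_A = 696.5 N.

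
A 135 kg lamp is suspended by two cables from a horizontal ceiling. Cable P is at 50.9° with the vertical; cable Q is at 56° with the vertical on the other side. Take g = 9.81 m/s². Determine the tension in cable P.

Angles from the horizontal: cable P is 90° − 50.9° = 39.1°, cable Q is 90° − 56° = 34°.
Weight W = 135 × 9.81 = 1324 N acts straight down.
Horizontal: T_P cos 39.1° = T_Q cos 34°  →  T_Q = 0.9361 T_P.
Vertical: T_P sin 39.1° + T_Q sin 34° = 1324.
Substituting the horizontal relation into the vertical equation gives 1.154 T_P = 1324, so T_P = 1147 N.

T_P ≈ 1150 N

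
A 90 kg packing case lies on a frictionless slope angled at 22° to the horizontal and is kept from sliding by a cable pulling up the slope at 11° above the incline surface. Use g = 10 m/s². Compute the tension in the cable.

T ≈ 343 N

Take axes along and perpendicular to the incline. Weight components: W sin 22° = 337.1 N down-slope, W cos 22° = 834.5 N into the surface.
Along incline: T cos 11° = W sin 22° → T = 343.5 N.
Perpendicular: N = W cos 22° − T sin 11° = 768.9 N.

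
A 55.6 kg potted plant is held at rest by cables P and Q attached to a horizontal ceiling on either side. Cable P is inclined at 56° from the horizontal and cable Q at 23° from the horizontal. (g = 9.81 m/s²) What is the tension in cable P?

T_P ≈ 511 N

Weight W = 55.6 × 9.81 = 545.4 N acts straight down.
Horizontal: T_P cos 56° = T_Q cos 23°  →  T_Q = 0.6075 T_P.
Vertical: T_P sin 56° + T_Q sin 23° = 545.4.
Substituting the horizontal relation into the vertical equation gives 1.066 T_P = 545.4, so T_P = 511.5 N.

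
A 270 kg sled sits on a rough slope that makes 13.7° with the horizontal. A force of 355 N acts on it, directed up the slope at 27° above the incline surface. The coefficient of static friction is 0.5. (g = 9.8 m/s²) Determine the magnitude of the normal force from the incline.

N ≈ 2410 N

Axes along / perpendicular to the incline. W sin 13.7° = 626.7 N down-slope; W cos 13.7° = 2571 N into the surface.
Perpendicular: N = W cos 13.7° − P sin 27° = 2571 − 161.2 = 2410 N.
Along incline: P cos 27° + f = W sin 13.7° (friction acts up-slope) → f = 626.7 − 316.3 = 310.4 N.
|f| = 310.4 N ≤ μN = 1205 N, so the sled is indeed static.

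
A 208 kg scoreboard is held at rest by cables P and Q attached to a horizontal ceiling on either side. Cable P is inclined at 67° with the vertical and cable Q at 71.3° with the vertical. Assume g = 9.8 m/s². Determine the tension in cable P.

Angles from the horizontal: cable P is 90° − 67° = 23°, cable Q is 90° − 71.3° = 18.7°.
Weight W = 208 × 9.8 = 2038 N acts straight down.
Horizontal: T_P cos 23° = T_Q cos 18.7°  →  T_Q = 0.9718 T_P.
Vertical: T_P sin 23° + T_Q sin 18.7° = 2038.
Substituting the horizontal relation into the vertical equation gives 0.7023 T_P = 2038, so T_P = 2902 N.

T_P ≈ 2900 N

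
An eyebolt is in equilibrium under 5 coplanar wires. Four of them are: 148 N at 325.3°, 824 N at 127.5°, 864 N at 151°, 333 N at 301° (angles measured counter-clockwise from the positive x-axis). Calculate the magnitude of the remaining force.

F ≈ 1190 N

Sum the known components: ΣF_x = -964.1 N, ΣF_y = 702.9 N.
For equilibrium the remaining force must supply (−ΣF_x, −ΣF_y) = (964.1, -702.9) N.
Magnitude = √((964.1)² + (-702.9)²) = 1193 N; direction = atan2(-702.9, 964.1) = 323.9°.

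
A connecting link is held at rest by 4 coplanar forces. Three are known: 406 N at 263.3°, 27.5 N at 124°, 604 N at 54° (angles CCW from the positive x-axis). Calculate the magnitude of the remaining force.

F ≈ 312 N

Sum the known components: ΣF_x = 292.3 N, ΣF_y = 108.2 N.
For equilibrium the remaining force must supply (−ΣF_x, −ΣF_y) = (-292.3, -108.2) N.
Magnitude = √((-292.3)² + (-108.2)²) = 311.7 N; direction = atan2(-108.2, -292.3) = 200.3°.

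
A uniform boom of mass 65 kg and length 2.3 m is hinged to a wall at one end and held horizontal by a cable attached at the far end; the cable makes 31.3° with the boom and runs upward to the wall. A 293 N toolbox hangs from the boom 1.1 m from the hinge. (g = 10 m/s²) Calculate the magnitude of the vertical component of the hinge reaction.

|H_y| ≈ 478 N

Take torques about the hinge: T sin 31.3° · 2.3 = 65×10×1.15 + 293×1.1 = 1069.8 N·m.
So T = 1069.8 / (0.5195 × 2.3) = 895.31 N.
ΣF_y = 0: H_y = (65×10 + 293) − T sin 31.3° = 943 − 465.13 = 477.87 N.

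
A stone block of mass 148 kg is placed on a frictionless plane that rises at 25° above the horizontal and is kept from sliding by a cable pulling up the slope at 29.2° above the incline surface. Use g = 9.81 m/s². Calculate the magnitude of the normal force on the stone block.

N ≈ 973 N

Take axes along and perpendicular to the incline. Weight components: W sin 25° = 613.6 N down-slope, W cos 25° = 1316 N into the surface.
Along incline: T cos 29.2° = W sin 25° → T = 702.9 N.
Perpendicular: N = W cos 25° − T sin 29.2° = 972.9 N.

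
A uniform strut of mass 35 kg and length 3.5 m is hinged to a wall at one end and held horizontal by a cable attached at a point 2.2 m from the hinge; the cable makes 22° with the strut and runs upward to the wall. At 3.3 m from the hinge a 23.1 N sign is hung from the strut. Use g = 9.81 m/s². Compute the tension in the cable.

Take torques about the hinge: T sin 22° · 2.2 = 35×9.81×1.75 + 23.1×3.3 = 677.09 N·m.
So T = 677.09 / (0.3746 × 2.2) = 821.58 N.

T ≈ 822 N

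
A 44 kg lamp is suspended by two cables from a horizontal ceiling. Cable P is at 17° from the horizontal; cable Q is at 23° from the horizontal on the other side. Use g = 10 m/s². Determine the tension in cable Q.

Weight W = 44 × 10 = 440 N acts straight down.
Horizontal: T_P cos 17° = T_Q cos 23°  →  T_P = 0.9626 T_Q.
Vertical: T_P sin 17° + T_Q sin 23° = 440.
Substituting the horizontal relation into the vertical equation gives 0.6722 T_Q = 440, so T_Q = 654.6 N.

T_Q ≈ 655 N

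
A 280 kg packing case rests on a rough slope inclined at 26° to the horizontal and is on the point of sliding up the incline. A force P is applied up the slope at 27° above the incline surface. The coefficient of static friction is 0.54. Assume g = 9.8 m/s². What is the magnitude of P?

P ≈ 2230 N

On the verge of sliding up the incline, friction equals μN and acts down the slope.
Perpendicular: N + P sin 27° = W cos 26° = 2466 N.
Along incline: P cos 27° = W sin 26° + μN  with W sin 26° = 1203 N.
Solving the pair for P and N: P = 2231 N, N = 1453 N (and f = μN = 784.9 N).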